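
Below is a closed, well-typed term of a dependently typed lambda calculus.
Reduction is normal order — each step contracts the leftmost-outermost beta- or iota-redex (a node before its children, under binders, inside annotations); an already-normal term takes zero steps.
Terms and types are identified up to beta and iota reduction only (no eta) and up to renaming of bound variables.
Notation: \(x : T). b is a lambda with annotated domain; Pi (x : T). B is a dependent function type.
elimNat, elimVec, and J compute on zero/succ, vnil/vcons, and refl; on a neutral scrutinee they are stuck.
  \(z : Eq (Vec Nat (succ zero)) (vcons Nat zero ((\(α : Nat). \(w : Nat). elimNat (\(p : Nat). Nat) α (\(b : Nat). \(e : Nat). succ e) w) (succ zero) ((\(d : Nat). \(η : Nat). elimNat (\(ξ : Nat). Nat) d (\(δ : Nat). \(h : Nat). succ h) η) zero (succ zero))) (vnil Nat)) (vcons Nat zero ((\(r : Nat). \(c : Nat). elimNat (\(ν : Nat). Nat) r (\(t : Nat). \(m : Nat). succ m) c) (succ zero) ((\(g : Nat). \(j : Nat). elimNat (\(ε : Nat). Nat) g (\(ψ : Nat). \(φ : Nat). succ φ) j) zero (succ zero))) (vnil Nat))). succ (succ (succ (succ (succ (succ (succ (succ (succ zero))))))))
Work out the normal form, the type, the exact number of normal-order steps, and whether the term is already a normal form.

reduced normal form:
  \(z : Eq (Vec Nat (succ zero)) (vcons Nat zero (succ (succ zero)) (vnil Nat)) (vcons Nat zero (succ (succ zero)) (vnil Nat))). succ (succ (succ (succ (succ (succ (succ (succ (succ zero))))))))
type:
  Pi (z : Eq (Vec Nat (succ zero)) (vcons Nat zero (succ (succ zero)) (vnil Nat)) (vcons Nat zero (succ (succ zero)) (vnil Nat))). Nat
normal-order step count: 24
term was already normal: no
first redex: a beta-redex


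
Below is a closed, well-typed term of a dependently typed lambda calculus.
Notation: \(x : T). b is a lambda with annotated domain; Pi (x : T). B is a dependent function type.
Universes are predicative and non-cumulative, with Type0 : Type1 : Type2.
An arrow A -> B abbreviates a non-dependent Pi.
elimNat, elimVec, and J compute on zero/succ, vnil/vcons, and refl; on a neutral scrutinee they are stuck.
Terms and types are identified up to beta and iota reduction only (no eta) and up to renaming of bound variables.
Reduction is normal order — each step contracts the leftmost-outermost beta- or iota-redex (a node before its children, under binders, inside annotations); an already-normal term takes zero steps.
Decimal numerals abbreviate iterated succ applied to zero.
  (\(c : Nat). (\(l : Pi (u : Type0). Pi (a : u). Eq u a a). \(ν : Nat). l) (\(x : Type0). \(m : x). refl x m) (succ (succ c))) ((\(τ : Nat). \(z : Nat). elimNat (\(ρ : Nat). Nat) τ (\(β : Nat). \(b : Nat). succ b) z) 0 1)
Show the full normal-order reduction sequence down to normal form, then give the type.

normal-order reduction:
  (\(c : Nat). (\(l : Pi (u : Type0). Pi (a : u). Eq u a a). \(ν : Nat). l) (\(x : Type0). \(m : x). refl x m) (succ (succ c))) ((\(τ : Nat). \(z : Nat). elimNat (\(ρ : Nat). Nat) τ (\(β : Nat). \(b : Nat). succ b) z) 0 1)
  ~> (\(c : Pi (l : Type0). Pi (u : l). Eq l u u). \(a : Nat). c) (\(ν : Type0). \(x : ν). refl ν x) (succ (succ ((\(m : Nat). \(τ : Nat). elimNat (\(z : Nat). Nat) m (\(ρ : Nat). \(β : Nat). succ β) τ) 0 1)))
  ~> (\(c : Nat). \(l : Type0). \(u : l). refl l u) (succ (succ ((\(a : Nat). \(ν : Nat). elimNat (\(x : Nat). Nat) a (\(m : Nat). \(τ : Nat). succ τ) ν) 0 1)))
  ~> \(c : Type0). \(l : c). refl c l
inferred type:
  Pi (c : Type0). Pi (l : c). Eq c l l


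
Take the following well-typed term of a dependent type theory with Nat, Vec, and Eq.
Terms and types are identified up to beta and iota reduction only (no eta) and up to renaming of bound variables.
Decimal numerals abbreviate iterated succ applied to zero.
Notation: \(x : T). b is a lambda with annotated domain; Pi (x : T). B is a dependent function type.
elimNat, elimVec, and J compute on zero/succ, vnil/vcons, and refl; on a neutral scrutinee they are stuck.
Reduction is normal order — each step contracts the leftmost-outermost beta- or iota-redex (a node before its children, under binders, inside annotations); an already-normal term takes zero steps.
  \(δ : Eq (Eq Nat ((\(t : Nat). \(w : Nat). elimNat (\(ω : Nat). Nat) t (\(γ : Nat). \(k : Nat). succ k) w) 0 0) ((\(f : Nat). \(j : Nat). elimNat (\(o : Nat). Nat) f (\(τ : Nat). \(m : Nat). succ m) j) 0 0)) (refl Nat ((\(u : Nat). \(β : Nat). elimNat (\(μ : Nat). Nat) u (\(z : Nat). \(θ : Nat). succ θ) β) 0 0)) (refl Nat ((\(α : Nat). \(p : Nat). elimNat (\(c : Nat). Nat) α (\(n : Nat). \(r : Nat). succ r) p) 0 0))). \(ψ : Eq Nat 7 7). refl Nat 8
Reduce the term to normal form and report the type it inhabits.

resulting normal form:
  \(δ : Eq (Eq Nat 0 0) (refl Nat 0) (refl Nat 0)). \(t : Eq Nat 7 7). refl Nat 8
the term's type:
  Pi (δ : Eq (Eq Nat 0 0) (refl Nat 0) (refl Nat 0)). Pi (t : Eq Nat 7 7). Eq Nat 8 8


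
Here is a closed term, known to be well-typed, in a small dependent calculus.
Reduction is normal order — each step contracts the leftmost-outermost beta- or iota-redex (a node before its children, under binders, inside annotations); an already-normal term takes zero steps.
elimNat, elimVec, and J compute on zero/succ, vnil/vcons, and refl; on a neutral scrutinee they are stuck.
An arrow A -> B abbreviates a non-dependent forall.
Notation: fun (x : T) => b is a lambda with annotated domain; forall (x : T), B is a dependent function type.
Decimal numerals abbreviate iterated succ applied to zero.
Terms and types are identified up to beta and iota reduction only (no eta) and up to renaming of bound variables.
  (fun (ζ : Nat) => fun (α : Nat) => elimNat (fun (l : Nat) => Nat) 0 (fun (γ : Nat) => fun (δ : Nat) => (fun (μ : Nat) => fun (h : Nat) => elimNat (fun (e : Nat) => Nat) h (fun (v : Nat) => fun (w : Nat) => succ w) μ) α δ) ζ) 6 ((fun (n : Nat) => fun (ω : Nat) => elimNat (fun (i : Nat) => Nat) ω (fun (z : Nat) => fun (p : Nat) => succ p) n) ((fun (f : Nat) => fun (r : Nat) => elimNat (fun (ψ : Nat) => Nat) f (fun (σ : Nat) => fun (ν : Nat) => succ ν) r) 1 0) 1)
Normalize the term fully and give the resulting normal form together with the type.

normal form:
  12
inferred type:
  Nat
observation: 129 normal-order steps normalize the term, beginning with a beta-redex.


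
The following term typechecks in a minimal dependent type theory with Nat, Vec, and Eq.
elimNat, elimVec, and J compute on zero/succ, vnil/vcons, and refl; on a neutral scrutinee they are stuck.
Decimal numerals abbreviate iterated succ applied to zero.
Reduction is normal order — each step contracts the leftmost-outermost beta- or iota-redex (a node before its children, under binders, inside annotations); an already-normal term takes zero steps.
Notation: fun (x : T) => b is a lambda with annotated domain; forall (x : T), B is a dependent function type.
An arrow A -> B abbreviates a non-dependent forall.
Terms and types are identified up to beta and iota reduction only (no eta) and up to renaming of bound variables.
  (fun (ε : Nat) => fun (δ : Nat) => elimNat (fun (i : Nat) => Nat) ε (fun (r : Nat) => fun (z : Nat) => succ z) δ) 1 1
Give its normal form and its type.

reduced normal form:
  2
the term's type:
  Nat


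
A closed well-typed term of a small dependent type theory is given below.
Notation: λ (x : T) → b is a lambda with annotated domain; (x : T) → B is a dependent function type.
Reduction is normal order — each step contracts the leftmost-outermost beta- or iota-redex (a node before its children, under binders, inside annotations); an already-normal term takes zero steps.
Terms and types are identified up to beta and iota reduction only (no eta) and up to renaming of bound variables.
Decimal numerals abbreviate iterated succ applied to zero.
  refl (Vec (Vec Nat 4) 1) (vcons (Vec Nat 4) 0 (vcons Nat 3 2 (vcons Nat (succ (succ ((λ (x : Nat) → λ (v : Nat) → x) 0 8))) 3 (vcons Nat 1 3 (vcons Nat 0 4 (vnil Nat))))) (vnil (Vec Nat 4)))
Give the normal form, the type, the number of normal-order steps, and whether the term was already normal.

resulting normal form:
  refl (Vec (Vec Nat 4) 1) (vcons (Vec Nat 4) 0 (vcons Nat 3 2 (vcons Nat 2 3 (vcons Nat 1 3 (vcons Nat 0 4 (vnil Nat))))) (vnil (Vec Nat 4)))
type:
  Eq (Vec (Vec Nat 4) 1) (vcons (Vec Nat 4) 0 (vcons Nat 3 2 (vcons Nat 2 3 (vcons Nat 1 3 (vcons Nat 0 4 (vnil Nat))))) (vnil (Vec Nat 4))) (vcons (Vec Nat 4) 0 (vcons Nat 3 2 (vcons Nat 2 3 (vcons Nat 1 3 (vcons Nat 0 4 (vnil Nat))))) (vnil (Vec Nat 4)))
reduction steps (normal order): 2
already normal: no
first contracted redex: a beta-redex


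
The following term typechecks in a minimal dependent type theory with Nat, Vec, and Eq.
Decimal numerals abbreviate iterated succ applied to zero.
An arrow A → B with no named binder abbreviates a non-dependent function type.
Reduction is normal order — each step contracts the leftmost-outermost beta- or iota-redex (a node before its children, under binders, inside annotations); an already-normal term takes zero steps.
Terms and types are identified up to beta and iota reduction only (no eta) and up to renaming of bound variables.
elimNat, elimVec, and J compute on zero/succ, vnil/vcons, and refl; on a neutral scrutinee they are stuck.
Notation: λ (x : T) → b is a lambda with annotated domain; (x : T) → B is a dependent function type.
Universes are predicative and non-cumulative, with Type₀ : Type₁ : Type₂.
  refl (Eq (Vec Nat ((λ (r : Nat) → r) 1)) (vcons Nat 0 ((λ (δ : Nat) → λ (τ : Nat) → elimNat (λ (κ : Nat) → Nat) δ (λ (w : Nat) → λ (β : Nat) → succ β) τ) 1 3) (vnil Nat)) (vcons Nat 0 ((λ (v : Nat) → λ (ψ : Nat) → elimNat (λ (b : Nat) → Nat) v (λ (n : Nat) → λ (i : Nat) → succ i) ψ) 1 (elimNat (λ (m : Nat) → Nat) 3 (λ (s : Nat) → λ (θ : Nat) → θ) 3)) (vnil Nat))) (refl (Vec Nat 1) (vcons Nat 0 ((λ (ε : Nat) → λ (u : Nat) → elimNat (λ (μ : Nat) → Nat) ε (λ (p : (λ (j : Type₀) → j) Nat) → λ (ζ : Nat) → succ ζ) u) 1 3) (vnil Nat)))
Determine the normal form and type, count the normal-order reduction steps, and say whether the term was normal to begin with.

resulting normal form:
  refl (Eq (Vec Nat 1) (vcons Nat 0 4 (vnil Nat)) (vcons Nat 0 4 (vnil Nat))) (refl (Vec Nat 1) (vcons Nat 0 4 (vnil Nat)))
inferred type:
  Eq (Eq (Vec Nat 1) (vcons Nat 0 4 (vnil Nat)) (vcons Nat 0 4 (vnil Nat))) (refl (Vec Nat 1) (vcons Nat 0 4 (vnil Nat))) (refl (Vec Nat 1) (vcons Nat 0 4 (vnil Nat)))
normal-order step count: 47
term was already normal: no
first redex: a beta-redex


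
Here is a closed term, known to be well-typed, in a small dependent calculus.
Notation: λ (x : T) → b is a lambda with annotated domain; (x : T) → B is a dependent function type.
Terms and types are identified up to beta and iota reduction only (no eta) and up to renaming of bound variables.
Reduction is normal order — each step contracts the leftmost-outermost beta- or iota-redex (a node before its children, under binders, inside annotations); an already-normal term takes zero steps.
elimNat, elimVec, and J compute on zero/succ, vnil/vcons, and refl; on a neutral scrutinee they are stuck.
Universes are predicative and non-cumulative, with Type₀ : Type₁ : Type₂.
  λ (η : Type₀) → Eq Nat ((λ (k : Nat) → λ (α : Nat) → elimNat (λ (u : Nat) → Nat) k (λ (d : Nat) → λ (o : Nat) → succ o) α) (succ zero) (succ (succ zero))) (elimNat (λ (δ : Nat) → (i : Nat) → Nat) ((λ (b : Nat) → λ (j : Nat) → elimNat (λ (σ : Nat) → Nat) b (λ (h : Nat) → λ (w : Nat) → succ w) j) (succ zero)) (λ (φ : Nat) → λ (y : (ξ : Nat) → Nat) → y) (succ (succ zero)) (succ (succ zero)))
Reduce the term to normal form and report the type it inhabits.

resulting normal form:
  λ (η : Type₀) → Eq Nat (succ (succ (succ zero))) (succ (succ (succ zero)))
type:
  (η : Type₀) → Type₀


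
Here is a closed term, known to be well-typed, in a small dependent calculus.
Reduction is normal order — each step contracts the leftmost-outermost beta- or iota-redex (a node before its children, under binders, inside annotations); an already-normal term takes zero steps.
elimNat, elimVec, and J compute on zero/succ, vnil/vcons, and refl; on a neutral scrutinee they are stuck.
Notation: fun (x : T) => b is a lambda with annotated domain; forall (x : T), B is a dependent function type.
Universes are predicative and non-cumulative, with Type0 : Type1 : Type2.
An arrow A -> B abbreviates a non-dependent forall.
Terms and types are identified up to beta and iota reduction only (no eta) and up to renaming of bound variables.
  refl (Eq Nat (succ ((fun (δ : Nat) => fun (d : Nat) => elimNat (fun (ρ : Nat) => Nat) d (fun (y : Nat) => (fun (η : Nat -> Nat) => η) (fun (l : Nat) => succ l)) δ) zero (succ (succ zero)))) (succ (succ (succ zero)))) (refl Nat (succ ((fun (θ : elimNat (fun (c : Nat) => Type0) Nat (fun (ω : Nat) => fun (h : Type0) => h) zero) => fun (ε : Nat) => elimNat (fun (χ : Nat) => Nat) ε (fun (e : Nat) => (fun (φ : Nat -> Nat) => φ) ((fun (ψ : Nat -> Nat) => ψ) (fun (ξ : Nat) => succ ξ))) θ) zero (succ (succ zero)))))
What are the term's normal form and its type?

resulting normal form:
  refl (Eq Nat (succ (succ (succ zero))) (succ (succ (succ zero)))) (refl Nat (succ (succ (succ zero))))
type:
  Eq (Eq Nat (succ (succ (succ zero))) (succ (succ (succ zero)))) (refl Nat (succ (succ (succ zero)))) (refl Nat (succ (succ (succ zero))))
observation: contracting a beta-redex first, the term normalizes in 6 steps.


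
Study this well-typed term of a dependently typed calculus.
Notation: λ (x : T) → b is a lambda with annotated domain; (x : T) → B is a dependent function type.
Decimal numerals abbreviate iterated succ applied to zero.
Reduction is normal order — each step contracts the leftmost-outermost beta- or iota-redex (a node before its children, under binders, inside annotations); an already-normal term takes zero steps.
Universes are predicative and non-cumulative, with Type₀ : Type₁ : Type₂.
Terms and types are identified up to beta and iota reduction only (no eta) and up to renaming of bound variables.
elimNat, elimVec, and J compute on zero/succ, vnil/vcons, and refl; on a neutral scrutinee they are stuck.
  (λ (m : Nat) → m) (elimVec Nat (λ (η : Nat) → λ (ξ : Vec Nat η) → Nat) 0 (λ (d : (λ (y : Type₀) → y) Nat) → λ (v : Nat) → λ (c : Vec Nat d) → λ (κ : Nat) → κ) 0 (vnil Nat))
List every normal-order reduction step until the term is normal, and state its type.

normal-order reduction:
  (λ (m : Nat) → m) (elimVec Nat (λ (η : Nat) → λ (ξ : Vec Nat η) → Nat) 0 (λ (d : (λ (y : Type₀) → y) Nat) → λ (v : Nat) → λ (c : Vec Nat d) → λ (κ : Nat) → κ) 0 (vnil Nat))
  ~> elimVec Nat (λ (m : Nat) → λ (η : Vec Nat m) → Nat) 0 (λ (ξ : (λ (d : Type₀) → d) Nat) → λ (y : Nat) → λ (v : Vec Nat ξ) → λ (c : Nat) → c) 0 (vnil Nat)
  ~> 0
inferred type:
  Nat


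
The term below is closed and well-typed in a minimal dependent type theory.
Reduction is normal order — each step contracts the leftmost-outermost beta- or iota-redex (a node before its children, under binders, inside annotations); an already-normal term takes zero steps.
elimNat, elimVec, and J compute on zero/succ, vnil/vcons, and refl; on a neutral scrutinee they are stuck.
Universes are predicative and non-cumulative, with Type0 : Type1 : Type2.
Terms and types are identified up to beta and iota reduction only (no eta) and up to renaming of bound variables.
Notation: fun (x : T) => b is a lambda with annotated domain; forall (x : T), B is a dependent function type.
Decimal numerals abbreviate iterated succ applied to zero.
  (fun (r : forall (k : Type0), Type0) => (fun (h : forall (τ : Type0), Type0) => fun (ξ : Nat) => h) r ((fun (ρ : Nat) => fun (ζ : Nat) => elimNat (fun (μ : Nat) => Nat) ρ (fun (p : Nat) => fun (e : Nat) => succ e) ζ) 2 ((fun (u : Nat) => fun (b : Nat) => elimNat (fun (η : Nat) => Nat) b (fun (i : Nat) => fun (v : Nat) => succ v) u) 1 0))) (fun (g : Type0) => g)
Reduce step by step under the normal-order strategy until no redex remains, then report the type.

normal-order reduction sequence:
  (fun (r : forall (k : Type0), Type0) => (fun (h : forall (τ : Type0), Type0) => fun (ξ : Nat) => h) r ((fun (ρ : Nat) => fun (ζ : Nat) => elimNat (fun (μ : Nat) => Nat) ρ (fun (p : Nat) => fun (e : Nat) => succ e) ζ) 2 ((fun (u : Nat) => fun (b : Nat) => elimNat (fun (η : Nat) => Nat) b (fun (i : Nat) => fun (v : Nat) => succ v) u) 1 0))) (fun (g : Type0) => g)
  ~> (fun (r : forall (k : Type0), Type0) => fun (h : Nat) => r) (fun (τ : Type0) => τ) ((fun (ξ : Nat) => fun (ρ : Nat) => elimNat (fun (ζ : Nat) => Nat) ξ (fun (μ : Nat) => fun (p : Nat) => succ p) ρ) 2 ((fun (e : Nat) => fun (u : Nat) => elimNat (fun (b : Nat) => Nat) u (fun (η : Nat) => fun (i : Nat) => succ i) e) 1 0))
  ~> (fun (r : Nat) => fun (k : Type0) => k) ((fun (h : Nat) => fun (τ : Nat) => elimNat (fun (ξ : Nat) => Nat) h (fun (ρ : Nat) => fun (ζ : Nat) => succ ζ) τ) 2 ((fun (μ : Nat) => fun (p : Nat) => elimNat (fun (e : Nat) => Nat) p (fun (u : Nat) => fun (b : Nat) => succ b) μ) 1 0))
  ~> fun (r : Type0) => r
the term's type:
  forall (r : Type0), Type0


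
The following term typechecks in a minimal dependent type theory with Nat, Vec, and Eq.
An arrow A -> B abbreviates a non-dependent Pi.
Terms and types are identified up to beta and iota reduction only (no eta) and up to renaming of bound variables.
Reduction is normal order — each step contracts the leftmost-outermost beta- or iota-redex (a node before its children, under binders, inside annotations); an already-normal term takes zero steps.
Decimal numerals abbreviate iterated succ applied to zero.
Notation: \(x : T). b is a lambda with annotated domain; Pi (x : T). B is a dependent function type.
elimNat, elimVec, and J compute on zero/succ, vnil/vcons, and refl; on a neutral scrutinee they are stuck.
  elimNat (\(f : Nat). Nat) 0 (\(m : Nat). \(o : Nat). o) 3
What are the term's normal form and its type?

resulting normal form:
  0
type:
  Nat


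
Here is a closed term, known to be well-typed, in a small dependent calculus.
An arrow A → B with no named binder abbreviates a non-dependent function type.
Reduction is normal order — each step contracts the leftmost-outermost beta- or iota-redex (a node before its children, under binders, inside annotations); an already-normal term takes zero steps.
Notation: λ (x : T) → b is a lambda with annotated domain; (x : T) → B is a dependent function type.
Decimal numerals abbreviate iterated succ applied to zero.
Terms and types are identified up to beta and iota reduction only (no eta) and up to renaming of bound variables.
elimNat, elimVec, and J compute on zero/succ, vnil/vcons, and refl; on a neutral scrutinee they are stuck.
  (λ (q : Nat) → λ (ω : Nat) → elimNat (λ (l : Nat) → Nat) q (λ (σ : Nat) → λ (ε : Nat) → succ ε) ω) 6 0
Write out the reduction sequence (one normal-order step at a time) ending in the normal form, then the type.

normal-order reduction:
  (λ (q : Nat) → λ (ω : Nat) → elimNat (λ (l : Nat) → Nat) q (λ (σ : Nat) → λ (ε : Nat) → succ ε) ω) 6 0
  ~> (λ (q : Nat) → elimNat (λ (ω : Nat) → Nat) 6 (λ (l : Nat) → λ (σ : Nat) → succ σ) q) 0
  ~> elimNat (λ (q : Nat) → Nat) 6 (λ (ω : Nat) → λ (l : Nat) → succ l) 0
  ~> 6
the term's type:
  Nat


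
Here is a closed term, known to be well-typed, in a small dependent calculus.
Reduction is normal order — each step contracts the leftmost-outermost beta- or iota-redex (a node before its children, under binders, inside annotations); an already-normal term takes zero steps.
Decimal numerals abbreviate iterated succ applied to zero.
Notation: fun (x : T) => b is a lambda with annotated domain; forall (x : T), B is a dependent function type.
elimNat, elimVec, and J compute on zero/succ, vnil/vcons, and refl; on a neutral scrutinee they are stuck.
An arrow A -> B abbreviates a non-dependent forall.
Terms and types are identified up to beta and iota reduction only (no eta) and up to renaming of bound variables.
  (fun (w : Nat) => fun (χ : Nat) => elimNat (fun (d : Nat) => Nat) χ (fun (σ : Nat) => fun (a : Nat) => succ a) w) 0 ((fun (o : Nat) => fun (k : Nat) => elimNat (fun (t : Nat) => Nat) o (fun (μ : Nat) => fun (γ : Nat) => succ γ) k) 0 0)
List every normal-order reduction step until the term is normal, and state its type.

normal-order reduction sequence:
  (fun (w : Nat) => fun (χ : Nat) => elimNat (fun (d : Nat) => Nat) χ (fun (σ : Nat) => fun (a : Nat) => succ a) w) 0 ((fun (o : Nat) => fun (k : Nat) => elimNat (fun (t : Nat) => Nat) o (fun (μ : Nat) => fun (γ : Nat) => succ γ) k) 0 0)
  ~> (fun (w : Nat) => elimNat (fun (χ : Nat) => Nat) w (fun (d : Nat) => fun (σ : Nat) => succ σ) 0) ((fun (a : Nat) => fun (o : Nat) => elimNat (fun (k : Nat) => Nat) a (fun (t : Nat) => fun (μ : Nat) => succ μ) o) 0 0)
  ~> elimNat (fun (w : Nat) => Nat) ((fun (χ : Nat) => fun (d : Nat) => elimNat (fun (σ : Nat) => Nat) χ (fun (a : Nat) => fun (o : Nat) => succ o) d) 0 0) (fun (k : Nat) => fun (t : Nat) => succ t) 0
  ~> (fun (w : Nat) => fun (χ : Nat) => elimNat (fun (d : Nat) => Nat) w (fun (σ : Nat) => fun (a : Nat) => succ a) χ) 0 0
  ~> (fun (w : Nat) => elimNat (fun (χ : Nat) => Nat) 0 (fun (d : Nat) => fun (σ : Nat) => succ σ) w) 0
  ~> elimNat (fun (w : Nat) => Nat) 0 (fun (χ : Nat) => fun (d : Nat) => succ d) 0
  ~> 0
inferred type:
  Nat


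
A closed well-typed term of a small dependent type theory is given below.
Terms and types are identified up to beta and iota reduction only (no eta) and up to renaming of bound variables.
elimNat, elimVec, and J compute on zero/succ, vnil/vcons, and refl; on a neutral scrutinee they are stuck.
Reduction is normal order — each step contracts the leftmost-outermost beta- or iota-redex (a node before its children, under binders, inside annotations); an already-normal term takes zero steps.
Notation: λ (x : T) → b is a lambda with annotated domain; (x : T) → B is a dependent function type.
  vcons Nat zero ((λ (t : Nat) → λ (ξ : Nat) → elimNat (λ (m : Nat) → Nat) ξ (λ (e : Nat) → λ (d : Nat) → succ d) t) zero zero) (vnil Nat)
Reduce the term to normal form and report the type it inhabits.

resulting normal form:
  vcons Nat zero zero (vnil Nat)
type:
  Vec Nat (succ zero)
observation: contracting a beta-redex first, the term normalizes in 3 steps.


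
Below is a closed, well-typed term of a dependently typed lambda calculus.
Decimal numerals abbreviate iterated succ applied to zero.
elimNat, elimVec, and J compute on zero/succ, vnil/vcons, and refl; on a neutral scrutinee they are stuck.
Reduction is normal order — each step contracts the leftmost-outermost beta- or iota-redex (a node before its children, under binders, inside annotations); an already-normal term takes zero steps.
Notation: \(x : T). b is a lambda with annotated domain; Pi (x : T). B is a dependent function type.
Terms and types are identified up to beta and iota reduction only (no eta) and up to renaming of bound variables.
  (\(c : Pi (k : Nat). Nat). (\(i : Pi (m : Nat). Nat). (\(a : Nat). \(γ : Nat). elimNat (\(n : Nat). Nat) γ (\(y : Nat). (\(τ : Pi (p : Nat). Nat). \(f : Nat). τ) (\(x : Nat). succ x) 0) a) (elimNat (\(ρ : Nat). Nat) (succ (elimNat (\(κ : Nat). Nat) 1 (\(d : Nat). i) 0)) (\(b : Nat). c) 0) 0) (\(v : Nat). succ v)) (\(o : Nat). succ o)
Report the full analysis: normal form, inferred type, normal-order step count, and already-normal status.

reduced normal form:
  2
inferred type:
  Nat
normal-order step count: 15
term was already normal: no
first redex: a beta-redex


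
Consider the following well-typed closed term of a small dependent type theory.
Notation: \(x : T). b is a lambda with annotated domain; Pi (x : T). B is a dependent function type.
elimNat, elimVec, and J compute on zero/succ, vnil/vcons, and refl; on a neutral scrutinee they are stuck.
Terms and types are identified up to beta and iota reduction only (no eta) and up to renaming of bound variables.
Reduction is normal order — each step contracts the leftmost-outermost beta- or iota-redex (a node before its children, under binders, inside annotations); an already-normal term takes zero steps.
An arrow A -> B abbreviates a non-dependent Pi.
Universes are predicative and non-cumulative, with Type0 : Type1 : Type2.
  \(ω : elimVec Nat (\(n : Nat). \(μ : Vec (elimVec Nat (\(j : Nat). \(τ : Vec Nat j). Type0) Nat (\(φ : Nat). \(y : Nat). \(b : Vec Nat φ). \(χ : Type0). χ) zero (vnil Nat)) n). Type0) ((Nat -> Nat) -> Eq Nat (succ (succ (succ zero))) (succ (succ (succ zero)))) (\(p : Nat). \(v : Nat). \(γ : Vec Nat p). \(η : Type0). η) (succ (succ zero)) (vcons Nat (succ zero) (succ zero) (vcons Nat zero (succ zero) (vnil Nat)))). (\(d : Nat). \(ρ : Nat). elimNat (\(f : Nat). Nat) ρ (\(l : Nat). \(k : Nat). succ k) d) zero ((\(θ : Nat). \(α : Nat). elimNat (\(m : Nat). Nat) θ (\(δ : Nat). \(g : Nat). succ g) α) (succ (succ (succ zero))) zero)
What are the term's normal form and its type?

resulting normal form:
  \(ω : (Nat -> Nat) -> Eq Nat (succ (succ (succ zero))) (succ (succ (succ zero)))). succ (succ (succ zero))
inferred type:
  ((Nat -> Nat) -> Eq Nat (succ (succ (succ zero))) (succ (succ (succ zero)))) -> Nat
observation: normalization takes exactly 17 steps under the normal-order strategy.


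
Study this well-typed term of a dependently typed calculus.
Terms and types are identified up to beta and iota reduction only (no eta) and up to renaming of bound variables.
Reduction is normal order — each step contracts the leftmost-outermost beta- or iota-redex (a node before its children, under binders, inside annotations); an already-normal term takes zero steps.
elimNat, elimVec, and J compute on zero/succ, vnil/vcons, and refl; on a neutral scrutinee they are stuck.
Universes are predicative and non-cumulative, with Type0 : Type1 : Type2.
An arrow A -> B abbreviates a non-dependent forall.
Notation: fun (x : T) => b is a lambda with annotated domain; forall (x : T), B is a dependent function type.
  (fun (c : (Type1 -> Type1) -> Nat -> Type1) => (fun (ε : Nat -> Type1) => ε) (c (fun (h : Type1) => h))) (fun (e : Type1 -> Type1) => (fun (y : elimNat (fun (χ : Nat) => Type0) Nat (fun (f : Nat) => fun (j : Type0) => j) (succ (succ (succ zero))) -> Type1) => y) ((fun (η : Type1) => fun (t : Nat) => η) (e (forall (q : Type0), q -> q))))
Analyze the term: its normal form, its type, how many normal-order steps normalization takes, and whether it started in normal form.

resulting normal form:
  fun (c : Nat) => forall (ε : Type0), ε -> ε
the term's type:
  Nat -> Type1
normal-order step count: 6
already normal: no
first contracted redex: a beta-redex


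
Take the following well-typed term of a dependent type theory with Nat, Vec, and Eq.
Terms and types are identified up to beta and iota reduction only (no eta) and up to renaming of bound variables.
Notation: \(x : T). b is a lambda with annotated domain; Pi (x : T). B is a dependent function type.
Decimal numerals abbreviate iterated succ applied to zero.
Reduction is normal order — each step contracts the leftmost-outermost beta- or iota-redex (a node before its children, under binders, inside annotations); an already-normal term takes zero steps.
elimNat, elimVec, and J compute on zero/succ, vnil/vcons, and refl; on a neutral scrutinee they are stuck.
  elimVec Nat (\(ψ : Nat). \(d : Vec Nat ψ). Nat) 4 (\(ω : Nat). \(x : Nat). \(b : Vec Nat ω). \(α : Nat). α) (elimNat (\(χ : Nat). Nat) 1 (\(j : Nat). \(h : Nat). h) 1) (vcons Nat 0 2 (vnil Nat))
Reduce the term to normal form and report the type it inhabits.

normal form:
  4
the term's type:
  Nat


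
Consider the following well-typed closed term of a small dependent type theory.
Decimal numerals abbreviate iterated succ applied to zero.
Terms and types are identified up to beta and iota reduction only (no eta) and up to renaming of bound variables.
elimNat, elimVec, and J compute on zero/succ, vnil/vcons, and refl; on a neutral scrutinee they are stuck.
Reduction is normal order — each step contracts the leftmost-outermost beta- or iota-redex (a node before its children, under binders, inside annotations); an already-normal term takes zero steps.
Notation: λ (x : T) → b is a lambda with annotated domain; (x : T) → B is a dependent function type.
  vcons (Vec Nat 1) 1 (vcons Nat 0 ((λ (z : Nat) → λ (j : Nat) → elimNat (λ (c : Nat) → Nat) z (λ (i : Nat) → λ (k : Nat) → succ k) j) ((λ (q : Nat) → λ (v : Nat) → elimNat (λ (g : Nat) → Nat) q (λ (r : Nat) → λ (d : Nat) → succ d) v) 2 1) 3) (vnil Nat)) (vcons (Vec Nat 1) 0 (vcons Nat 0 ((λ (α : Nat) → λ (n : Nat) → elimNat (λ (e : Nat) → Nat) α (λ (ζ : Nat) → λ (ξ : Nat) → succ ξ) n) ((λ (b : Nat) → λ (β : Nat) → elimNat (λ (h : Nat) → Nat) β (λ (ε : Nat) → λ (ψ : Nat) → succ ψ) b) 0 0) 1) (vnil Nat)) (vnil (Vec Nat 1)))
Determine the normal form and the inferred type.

resulting normal form:
  vcons (Vec Nat 1) 1 (vcons Nat 0 6 (vnil Nat)) (vcons (Vec Nat 1) 0 (vcons Nat 0 1 (vnil Nat)) (vnil (Vec Nat 1)))
the term's type:
  Vec (Vec Nat 1) 2
observation: 27 normal-order steps separate the term from its normal form.


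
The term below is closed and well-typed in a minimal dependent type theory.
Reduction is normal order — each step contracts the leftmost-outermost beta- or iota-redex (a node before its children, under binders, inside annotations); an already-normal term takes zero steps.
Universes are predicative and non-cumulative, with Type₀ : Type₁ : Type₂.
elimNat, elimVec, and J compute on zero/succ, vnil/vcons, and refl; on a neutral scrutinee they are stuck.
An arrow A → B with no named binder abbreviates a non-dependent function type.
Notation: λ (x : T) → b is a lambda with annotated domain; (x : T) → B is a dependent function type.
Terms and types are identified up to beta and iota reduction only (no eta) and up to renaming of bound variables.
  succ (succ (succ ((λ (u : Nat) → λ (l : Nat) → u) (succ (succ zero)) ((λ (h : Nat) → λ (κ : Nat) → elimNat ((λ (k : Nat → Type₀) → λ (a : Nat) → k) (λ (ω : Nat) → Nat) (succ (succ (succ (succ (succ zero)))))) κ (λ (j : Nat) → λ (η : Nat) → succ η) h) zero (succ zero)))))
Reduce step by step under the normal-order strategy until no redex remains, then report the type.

normal-order reduction sequence:
  succ (succ (succ ((λ (u : Nat) → λ (l : Nat) → u) (succ (succ zero)) ((λ (h : Nat) → λ (κ : Nat) → elimNat ((λ (k : Nat → Type₀) → λ (a : Nat) → k) (λ (ω : Nat) → Nat) (succ (succ (succ (succ (succ zero)))))) κ (λ (j : Nat) → λ (η : Nat) → succ η) h) zero (succ zero)))))
  ~> succ (succ (succ ((λ (u : Nat) → succ (succ zero)) ((λ (l : Nat) → λ (h : Nat) → elimNat ((λ (κ : Nat → Type₀) → λ (k : Nat) → κ) (λ (a : Nat) → Nat) (succ (succ (succ (succ (succ zero)))))) h (λ (ω : Nat) → λ (j : Nat) → succ j) l) zero (succ zero)))))
  ~> succ (succ (succ (succ (succ zero))))
inferred type:
  Nat


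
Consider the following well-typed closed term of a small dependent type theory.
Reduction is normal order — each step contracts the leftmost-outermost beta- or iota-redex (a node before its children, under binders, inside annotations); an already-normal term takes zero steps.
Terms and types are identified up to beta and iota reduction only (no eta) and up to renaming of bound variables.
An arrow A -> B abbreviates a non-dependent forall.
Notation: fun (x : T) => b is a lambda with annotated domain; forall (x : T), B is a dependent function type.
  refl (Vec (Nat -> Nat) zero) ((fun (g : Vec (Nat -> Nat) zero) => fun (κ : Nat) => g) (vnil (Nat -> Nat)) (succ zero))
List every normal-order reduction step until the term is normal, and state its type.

normal-order reduction sequence:
  refl (Vec (Nat -> Nat) zero) ((fun (g : Vec (Nat -> Nat) zero) => fun (κ : Nat) => g) (vnil (Nat -> Nat)) (succ zero))
  ~> refl (Vec (Nat -> Nat) zero) ((fun (g : Nat) => vnil (Nat -> Nat)) (succ zero))
  ~> refl (Vec (Nat -> Nat) zero) (vnil (Nat -> Nat))
type:
  Eq (Vec (Nat -> Nat) zero) (vnil (Nat -> Nat)) (vnil (Nat -> Nat))


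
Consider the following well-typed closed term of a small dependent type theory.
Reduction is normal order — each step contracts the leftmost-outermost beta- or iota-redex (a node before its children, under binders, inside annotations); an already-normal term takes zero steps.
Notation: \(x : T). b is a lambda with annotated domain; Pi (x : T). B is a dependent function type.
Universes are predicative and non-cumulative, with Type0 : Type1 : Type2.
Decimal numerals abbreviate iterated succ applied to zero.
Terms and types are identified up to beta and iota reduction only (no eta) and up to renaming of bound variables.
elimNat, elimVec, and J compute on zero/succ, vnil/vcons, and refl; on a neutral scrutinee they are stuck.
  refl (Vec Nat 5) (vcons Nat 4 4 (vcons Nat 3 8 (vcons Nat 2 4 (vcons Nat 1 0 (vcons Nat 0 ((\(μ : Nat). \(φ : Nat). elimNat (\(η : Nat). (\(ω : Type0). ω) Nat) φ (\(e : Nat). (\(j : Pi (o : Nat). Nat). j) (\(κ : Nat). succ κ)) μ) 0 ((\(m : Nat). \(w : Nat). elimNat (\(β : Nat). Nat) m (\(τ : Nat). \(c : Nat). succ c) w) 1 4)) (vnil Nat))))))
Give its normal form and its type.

normal form:
  refl (Vec Nat 5) (vcons Nat 4 4 (vcons Nat 3 8 (vcons Nat 2 4 (vcons Nat 1 0 (vcons Nat 0 5 (vnil Nat))))))
the term's type:
  Eq (Vec Nat 5) (vcons Nat 4 4 (vcons Nat 3 8 (vcons Nat 2 4 (vcons Nat 1 0 (vcons Nat 0 5 (vnil Nat)))))) (vcons Nat 4 4 (vcons Nat 3 8 (vcons Nat 2 4 (vcons Nat 1 0 (vcons Nat 0 5 (vnil Nat))))))


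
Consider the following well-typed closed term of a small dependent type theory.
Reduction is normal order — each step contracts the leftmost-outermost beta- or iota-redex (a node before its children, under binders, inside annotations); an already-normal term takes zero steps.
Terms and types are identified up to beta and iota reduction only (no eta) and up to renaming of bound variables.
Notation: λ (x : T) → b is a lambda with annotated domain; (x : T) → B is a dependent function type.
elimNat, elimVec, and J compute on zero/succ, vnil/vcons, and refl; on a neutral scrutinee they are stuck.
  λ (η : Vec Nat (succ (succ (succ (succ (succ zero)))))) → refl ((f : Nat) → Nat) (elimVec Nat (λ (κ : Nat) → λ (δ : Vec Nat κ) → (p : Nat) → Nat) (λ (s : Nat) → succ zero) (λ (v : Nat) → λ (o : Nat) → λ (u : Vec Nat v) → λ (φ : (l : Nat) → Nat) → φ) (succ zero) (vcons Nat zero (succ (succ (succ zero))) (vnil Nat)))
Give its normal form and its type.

reduced normal form:
  λ (η : Vec Nat (succ (succ (succ (succ (succ zero)))))) → refl ((f : Nat) → Nat) (λ (κ : Nat) → succ zero)
inferred type:
  (η : Vec Nat (succ (succ (succ (succ (succ zero)))))) → Eq ((f : Nat) → Nat) (λ (κ : Nat) → succ zero) (λ (δ : Nat) → succ zero)
observation: 6 normal-order steps normalize the term, beginning with an elimVec iota-redex.


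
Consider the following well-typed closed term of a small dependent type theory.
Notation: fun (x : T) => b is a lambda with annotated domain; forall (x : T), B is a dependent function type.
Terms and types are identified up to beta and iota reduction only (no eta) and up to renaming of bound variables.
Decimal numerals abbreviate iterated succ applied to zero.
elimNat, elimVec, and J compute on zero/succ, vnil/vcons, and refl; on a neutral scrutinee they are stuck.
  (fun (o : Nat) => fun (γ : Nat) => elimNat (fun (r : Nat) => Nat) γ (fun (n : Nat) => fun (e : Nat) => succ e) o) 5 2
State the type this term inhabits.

the term's type:
  Nat


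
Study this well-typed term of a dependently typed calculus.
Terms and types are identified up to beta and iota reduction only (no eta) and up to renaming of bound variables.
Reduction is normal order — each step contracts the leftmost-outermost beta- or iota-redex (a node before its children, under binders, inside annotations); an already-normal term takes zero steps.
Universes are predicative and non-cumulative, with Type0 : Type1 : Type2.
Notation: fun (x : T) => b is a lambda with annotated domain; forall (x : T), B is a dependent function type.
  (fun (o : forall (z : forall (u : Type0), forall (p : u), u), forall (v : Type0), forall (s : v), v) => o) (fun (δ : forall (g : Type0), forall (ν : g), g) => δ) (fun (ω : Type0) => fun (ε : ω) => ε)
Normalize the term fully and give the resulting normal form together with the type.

reduced normal form:
  fun (o : Type0) => fun (z : o) => z
inferred type:
  forall (o : Type0), forall (z : o), o
observation: 2 normal-order steps normalize the term, beginning with a beta-redex.


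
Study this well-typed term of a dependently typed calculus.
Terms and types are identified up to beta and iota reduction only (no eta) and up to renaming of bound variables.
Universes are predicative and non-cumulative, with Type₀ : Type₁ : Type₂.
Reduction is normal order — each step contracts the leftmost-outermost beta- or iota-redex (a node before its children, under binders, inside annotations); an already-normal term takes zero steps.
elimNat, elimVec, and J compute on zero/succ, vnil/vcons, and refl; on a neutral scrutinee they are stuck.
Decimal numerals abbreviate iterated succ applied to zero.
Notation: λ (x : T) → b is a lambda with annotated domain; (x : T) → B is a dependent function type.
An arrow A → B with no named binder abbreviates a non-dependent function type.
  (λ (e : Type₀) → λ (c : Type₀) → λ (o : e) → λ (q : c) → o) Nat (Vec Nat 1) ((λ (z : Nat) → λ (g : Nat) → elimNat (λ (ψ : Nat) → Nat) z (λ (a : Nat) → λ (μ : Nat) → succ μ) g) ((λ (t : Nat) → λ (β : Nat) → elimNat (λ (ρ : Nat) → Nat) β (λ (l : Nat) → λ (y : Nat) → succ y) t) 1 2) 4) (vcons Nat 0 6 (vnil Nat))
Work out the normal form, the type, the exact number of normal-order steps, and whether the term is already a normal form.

reduced normal form:
  7
inferred type:
  Nat
reduction steps (normal order): 25
started in normal form: no
first redex: a beta-redex


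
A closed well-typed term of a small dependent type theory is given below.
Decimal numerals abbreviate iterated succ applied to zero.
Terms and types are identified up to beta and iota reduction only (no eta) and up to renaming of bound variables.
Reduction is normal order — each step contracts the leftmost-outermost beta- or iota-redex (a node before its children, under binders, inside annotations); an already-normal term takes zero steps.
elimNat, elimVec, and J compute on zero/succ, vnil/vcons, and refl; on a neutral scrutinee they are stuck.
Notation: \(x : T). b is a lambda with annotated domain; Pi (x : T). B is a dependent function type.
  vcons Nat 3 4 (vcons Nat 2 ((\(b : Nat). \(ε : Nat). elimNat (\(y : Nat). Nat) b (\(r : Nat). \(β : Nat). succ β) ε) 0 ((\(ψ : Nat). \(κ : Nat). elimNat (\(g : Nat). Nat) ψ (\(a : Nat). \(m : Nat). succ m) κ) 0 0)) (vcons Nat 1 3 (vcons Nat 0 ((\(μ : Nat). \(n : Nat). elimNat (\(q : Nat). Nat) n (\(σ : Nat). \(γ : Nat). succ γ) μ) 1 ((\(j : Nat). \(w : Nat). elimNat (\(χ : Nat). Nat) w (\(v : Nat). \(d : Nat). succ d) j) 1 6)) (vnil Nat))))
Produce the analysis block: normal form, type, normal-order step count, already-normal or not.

normal form:
  vcons Nat 3 4 (vcons Nat 2 0 (vcons Nat 1 3 (vcons Nat 0 8 (vnil Nat))))
type:
  Vec Nat 4
steps to reach normal form (normal order): 18
term was already normal: no
first contracted redex: a beta-redex


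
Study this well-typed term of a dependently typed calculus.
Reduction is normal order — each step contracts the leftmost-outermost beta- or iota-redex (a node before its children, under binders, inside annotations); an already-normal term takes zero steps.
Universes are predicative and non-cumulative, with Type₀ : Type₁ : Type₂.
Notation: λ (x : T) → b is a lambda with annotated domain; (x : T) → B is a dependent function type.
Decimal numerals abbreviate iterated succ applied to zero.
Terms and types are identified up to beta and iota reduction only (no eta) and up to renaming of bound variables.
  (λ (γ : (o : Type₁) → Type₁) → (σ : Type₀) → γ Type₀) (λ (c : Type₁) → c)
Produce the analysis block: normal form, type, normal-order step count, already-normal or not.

resulting normal form:
  (γ : Type₀) → Type₀
type:
  Type₁
normal-order step count: 2
term was already normal: no
first redex: a beta-redex
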